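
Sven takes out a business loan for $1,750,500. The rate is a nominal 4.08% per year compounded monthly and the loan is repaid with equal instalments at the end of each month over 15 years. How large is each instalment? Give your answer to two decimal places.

$13,018.53

With 12 periods per year: i = 0.0034, n = 180.
Annuity-PV factor = 134.462223; PMT = 1.7505e+06 / 134.462223 = 13,018.5264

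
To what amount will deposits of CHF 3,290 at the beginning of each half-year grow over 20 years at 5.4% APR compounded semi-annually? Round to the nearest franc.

CHF 238,120

i = 0.054/2 = 0.027 per half-year; n = 20·2 = 40.
Accumulation factor s(40|0.027) × (1+i) = 72.377034; FV = 3290 × 72.377034 = 238,120.4422
(Beginning-of-period payments → annuity-due factor ×(1+i).)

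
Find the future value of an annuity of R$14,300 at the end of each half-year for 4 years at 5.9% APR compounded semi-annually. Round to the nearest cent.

R$126,935.01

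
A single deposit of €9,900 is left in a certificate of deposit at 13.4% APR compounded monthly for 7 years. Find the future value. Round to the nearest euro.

€25,162

With 12 periods per year: i = 0.0111667, n = 84.
9,900 × (1+0.0111667)^84 = 9,900 × 2.541620 = 25,162.0336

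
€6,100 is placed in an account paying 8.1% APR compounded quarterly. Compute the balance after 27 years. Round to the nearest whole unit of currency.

€53,167

i = 0.081/4 = 0.02025 per quarter; n = 27·4 = 108.
FV = PV·(1+i)^n = 6,100 × 8.715919 = 53,167.1043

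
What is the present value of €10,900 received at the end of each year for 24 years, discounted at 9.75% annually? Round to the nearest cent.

Annuity factor a(24|0.0975) = 9.156679; PV = 10900 × 9.156679 = 99,807.7977

€99,807.80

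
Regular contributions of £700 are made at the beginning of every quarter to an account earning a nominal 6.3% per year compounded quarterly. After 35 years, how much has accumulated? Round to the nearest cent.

i = 0.063/4 = 0.01575 per quarter; n = 35·4 = 140.
Accumulation factor s(140|0.01575) × (1+i) = 510.501009; FV = 700 × 510.501009 = 357,350.7066
(annuity-due: payments at period start, so ×(1+i).)

£357,350.71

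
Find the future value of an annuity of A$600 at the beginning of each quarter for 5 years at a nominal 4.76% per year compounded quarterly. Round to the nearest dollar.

Periodic rate i = 0.0476/4 = 0.0119; n = 5 × 4 = 20 periods.
Accumulation factor s(20|0.0119) × (1+i) = 22.697848; FV = 600 × 22.697848 = 13,618.7090
(Beginning-of-period payments → annuity-due factor ×(1+i).)

A$13,619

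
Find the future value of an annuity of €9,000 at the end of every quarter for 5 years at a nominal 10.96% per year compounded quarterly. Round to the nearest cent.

Periodic rate i = 0.1096/4 = 0.0274; n = 5 × 4 = 20 periods.
Accumulation factor s(20|0.0274) = 26.170904; FV = 9000 × 26.170904 = 235,538.1328

€235,538.13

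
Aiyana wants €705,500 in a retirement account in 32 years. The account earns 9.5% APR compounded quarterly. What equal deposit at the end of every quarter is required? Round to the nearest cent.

With 4 periods per year: i = 0.02375, n = 128.
FV-annuity factor = 807.383183; PMT = 705500 / 807.383183 = 873.8106

€873.81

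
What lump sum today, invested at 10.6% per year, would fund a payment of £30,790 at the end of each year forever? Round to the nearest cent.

£290,471.70

PV = PMT / i = 30790 / 0.106 = 290,471.6981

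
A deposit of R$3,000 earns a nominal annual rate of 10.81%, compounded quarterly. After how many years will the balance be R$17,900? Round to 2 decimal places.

Periodic rate i = 0.1081/4 = 0.027025.
(1+i)^n = 17900/3000 = 5.96667, so n = ln 5.96667 / ln 1.02703 = 66.9831 quarters
= 66.9831/4 years

16.75 years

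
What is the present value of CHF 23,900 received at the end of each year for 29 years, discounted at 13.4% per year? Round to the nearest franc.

PV = PMT · [1 − (1+i)^(−n)] / i = 23900 · 7.268098 = 173,707.5497

CHF 173,708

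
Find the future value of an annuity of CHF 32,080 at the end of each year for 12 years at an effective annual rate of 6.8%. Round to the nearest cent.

CHF 567,151.40

FV = PMT · [(1+i)^n − 1] / i = 32080 · 17.679283 = 567,151.4005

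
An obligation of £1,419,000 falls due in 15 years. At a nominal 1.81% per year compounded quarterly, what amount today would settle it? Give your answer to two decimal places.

Periodic rate i = 0.0181/4 = 0.004525; n = 15 × 4 = 60 periods.
Discount factor = (1+0.004525)^(−60) = 0.762702; PV = 1,419,000 × 0.762702 = 1,082,274.4730

£1,082,274.47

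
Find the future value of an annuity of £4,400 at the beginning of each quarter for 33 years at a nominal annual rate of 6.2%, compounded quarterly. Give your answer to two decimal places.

£1,907,319.66

With 4 periods per year: i = 0.0155, n = 132.
FV = PMT · [(1+i)^n − 1] / i × (1+i) = 4400 · 433.481740 = 1,907,319.6579
(Beginning-of-period payments → annuity-due factor ×(1+i).)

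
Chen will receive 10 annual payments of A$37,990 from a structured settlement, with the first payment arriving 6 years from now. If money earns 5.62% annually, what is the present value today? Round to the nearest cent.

Value one period before first payment (t=5): 37990 × [1 − (1+0.0562)^(−10)] / 0.0562 = 37990 × 7.494428 = 284,713.3360
PV₀ = 284,713.3360 / (1+0.0562)^5 = 284,713.3360 / 1.314410 = 216,609.2478

A$216,609.25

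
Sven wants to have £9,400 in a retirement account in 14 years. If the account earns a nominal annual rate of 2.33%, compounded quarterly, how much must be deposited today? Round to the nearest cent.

£6,790.03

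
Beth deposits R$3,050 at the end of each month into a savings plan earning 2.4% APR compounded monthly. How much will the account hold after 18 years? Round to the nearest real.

R$822,998

i = 0.024/12 = 0.002 per month; n = 18·12 = 216.
FV = 3050 × [(1+0.002)^216 − 1] / 0.002 = 3050 × 269.835360 = 822,997.8474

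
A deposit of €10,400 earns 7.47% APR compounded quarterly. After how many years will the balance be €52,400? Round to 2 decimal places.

21.85 years

Periodic rate i = 0.0747/4 = 0.018675.
(1+i)^n = 52400/10400 = 5.03846, so n = ln 5.03846 / ln 1.01867 = 87.3978 quarters
= 87.3978/4 years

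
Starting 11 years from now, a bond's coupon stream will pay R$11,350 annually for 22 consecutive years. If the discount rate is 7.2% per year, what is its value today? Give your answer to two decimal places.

Value one period before first payment (t=10): 11350 × [1 − (1+0.072)^(−22)] / 0.072 = 11350 × 10.880166 = 123,489.8813
Discount back 10 years: 123,489.8813 × (1+0.072)^(−10) = 123,489.8813 × 0.498944 = 61,614.5838

R$61,614.58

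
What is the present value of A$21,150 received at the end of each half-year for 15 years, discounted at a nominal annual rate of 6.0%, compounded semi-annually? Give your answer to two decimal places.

A$414,549.33

Periodic rate i = 0.06/2 = 0.03; n = 15 × 2 = 30 periods.
PV = PMT · [1 − (1+i)^(−n)] / i = 21150 · 19.600441 = 414,549.3345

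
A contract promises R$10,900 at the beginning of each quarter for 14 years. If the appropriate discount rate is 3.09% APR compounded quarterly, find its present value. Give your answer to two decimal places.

R$497,809.12

With 4 periods per year: i = 0.007725, n = 56.
PV = 10900 × [1 − (1+0.007725)^(−56)] / 0.007725 × (1+i) = 10900 × 45.670562 = 497,809.1215
(Beginning-of-period payments → annuity-due factor ×(1+i).)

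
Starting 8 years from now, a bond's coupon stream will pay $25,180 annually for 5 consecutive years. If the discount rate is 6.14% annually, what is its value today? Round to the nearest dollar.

PV at t=7 (ordinary 5-year annuity): 25180 × a(5|0.0614) = 25180 × 4.196369 = 105,664.5721
Discount back 7 years: 105,664.5721 × (1+0.0614)^(−7) = 105,664.5721 × 0.658941 = 69,626.7006

$69,627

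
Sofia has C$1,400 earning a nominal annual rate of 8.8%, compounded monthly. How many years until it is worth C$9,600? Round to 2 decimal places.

21.96 years

Periodic rate i = 0.088/12 = 0.00733333.
n = ln(9600/1400) / ln(1+0.00733333) = ln(6.85714) / 0.007307 = 263.5011 months
= 263.5011/12 years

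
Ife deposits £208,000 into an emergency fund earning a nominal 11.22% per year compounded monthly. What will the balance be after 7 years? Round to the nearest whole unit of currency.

i = 0.1122/12 = 0.00935 per month; n = 7·12 = 84.
FV = 208,000 × (1 + 0.00935)^84 = 454,541.4291

£454,541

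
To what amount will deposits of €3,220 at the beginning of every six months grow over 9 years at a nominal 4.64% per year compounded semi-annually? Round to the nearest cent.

€72,581.10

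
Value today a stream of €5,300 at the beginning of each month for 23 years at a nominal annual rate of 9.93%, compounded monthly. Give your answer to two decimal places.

€579,365.79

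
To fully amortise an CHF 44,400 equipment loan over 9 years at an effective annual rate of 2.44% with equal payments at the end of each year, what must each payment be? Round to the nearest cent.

CHF 5,554.53

Annuity-PV factor = 7.993475; PMT = 44400 / 7.993475 = 5,554.5303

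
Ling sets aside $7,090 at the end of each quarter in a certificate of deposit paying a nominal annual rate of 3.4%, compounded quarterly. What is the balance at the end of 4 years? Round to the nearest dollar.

$120,967

i = 0.034/4 = 0.0085 per quarter; n = 4·4 = 16.
Accumulation factor s(16|0.0085) = 17.061601; FV = 7090 × 17.061601 = 120,966.7502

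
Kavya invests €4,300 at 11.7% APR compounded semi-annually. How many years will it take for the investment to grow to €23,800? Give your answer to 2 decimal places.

Periodic rate i = 0.117/2 = 0.0585.
n = ln(23800/4300) / ln(1+0.0585) = ln(5.53488) / 0.056853 = 30.0965 half-years
= 30.0965/2 years

15.05 years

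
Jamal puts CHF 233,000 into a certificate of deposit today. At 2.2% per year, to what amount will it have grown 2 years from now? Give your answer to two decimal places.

FV = 233,000 × (1 + 0.022)^2 = 243,364.7720

CHF 243,364.77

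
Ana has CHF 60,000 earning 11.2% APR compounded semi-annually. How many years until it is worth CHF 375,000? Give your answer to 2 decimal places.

Periodic rate i = 0.112/2 = 0.056.
(1+i)^n = 375000/60000 = 6.25000, so n = ln 6.25000 / ln 1.056 = 33.6326 half-years
= 33.6326/2 years

16.82 years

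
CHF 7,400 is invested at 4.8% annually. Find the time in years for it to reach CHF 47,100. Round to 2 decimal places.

39.48 years

(1+i)^n = 47100/7400 = 6.36486, so n = ln 6.36486 / ln 1.048 = 39.4764 years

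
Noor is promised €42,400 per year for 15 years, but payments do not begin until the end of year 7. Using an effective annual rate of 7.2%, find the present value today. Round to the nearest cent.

PV at t=6 (ordinary 15-year annuity): 42400 × a(15|0.072) = 42400 × 8.993967 = 381,344.2212
Discount back 6 years: 381,344.2212 × (1+0.072)^(−6) = 381,344.2212 × 0.658918 = 251,274.5231

€251,274.52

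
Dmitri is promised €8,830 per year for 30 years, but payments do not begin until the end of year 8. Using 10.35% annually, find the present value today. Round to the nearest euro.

€40,586

PV at t=7 (ordinary 30-year annuity): 8830 × a(30|0.1035) = 8830 × 9.158463 = 80,869.2301
PV₀ = 80,869.2301 / (1+0.1035)^7 = 80,869.2301 / 1.992537 = 40,586.0649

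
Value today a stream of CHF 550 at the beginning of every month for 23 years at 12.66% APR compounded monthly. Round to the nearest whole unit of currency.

CHF 49,774

With 12 periods per year: i = 0.01055, n = 276.
Annuity factor a(276|0.01055) × (1+i) = 90.498007; PV = 550 × 90.498007 = 49,773.9041
Payments are at the start of each period, so multiply by (1+i).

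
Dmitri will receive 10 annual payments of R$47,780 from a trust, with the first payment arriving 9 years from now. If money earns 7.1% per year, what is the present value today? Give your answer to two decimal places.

R$192,967.40

PV at t=8 (ordinary 10-year annuity): 47780 × a(10|0.071) = 47780 × 6.991230 = 334,040.9534
Discount back 8 years: 334,040.9534 × (1+0.071)^(−8) = 334,040.9534 × 0.577676 = 192,967.4011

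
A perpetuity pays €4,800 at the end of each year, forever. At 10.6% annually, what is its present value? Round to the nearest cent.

PV = PMT / i = 4800 / 0.106 = 45,283.0189

€45,283.02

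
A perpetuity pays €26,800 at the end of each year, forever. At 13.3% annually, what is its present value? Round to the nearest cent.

€201,503.76

PV = C/r = 26800/0.133 = 201,503.7594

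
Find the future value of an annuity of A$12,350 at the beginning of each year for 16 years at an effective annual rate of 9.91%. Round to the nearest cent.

A$484,220.38

FV = PMT · [(1+i)^n − 1] / i × (1+i) = 12350 · 39.208128 = 484,220.3811
(annuity-due: payments at period start, so ×(1+i).)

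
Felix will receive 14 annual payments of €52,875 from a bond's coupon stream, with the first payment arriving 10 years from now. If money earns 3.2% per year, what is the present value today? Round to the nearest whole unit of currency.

€443,771

Value one period before first payment (t=9): 52875 × [1 − (1+0.032)^(−14)] / 0.032 = 52875 × 11.143603 = 589,217.9935
Discount back 9 years: 589,217.9935 × (1+0.032)^(−9) = 589,217.9935 × 0.753152 = 443,770.8029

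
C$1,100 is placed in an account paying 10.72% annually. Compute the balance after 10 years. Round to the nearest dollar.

C$3,045

FV = PV·(1+i)^n = 1,100 × 2.768604 = 3,045.4639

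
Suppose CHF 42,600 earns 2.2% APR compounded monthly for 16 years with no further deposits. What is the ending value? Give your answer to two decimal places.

With 12 periods per year: i = 0.00183333, n = 192.
FV = PV·(1+i)^n = 42,600 × 1.421450 = 60,553.7851

CHF 60,553.79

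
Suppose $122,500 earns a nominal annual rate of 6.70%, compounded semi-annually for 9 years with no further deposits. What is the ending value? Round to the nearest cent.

i = 0.067/2 = 0.0335 per half-year; n = 9·2 = 18.
FV = 122,500 × (1 + 0.0335)^18 = 221,679.0982

$221,679.10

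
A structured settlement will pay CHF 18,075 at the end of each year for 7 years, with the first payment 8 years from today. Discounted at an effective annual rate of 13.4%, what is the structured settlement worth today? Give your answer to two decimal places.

CHF 32,740.00

Value one period before first payment (t=7): 18075 × [1 − (1+0.134)^(−7)] / 0.134 = 18075 × 4.368092 = 78,953.2550
PV₀ = 78,953.2550 / (1+0.134)^7 = 78,953.2550 / 2.411523 = 32,739.9987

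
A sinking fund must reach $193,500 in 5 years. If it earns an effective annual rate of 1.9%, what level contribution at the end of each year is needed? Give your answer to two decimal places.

PMT = 193500 / ( [(1+0.019)^5 − 1] / 0.019 ) = 193500 / 5.193644 = 37,257.0750

$37,257.08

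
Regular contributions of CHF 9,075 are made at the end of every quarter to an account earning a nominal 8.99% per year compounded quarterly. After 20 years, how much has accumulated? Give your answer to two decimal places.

With 4 periods per year: i = 0.022475, n = 80.
FV = 9075 × [(1+0.022475)^80 − 1] / 0.022475 = 9075 × 218.845704 = 1,986,024.7593

CHF 1,986,024.76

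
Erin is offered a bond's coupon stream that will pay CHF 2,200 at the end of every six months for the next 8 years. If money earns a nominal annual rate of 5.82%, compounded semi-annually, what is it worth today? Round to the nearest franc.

CHF 27,826

Periodic rate i = 0.0582/2 = 0.0291; n = 8 × 2 = 16 periods.
PV = 2200 × [1 − (1+0.0291)^(−16)] / 0.0291 = 2200 × 12.647965 = 27,825.5226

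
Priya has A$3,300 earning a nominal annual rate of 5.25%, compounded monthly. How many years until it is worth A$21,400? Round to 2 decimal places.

35.69 years

Periodic rate i = 0.0525/12 = 0.004375.
(1+i)^n = 21400/3300 = 6.48485, so n = ln 6.48485 / ln 1.00438 = 428.2411 months
= 428.2411/12 years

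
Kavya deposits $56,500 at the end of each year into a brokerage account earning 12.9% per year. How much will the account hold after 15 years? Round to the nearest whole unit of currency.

$2,265,151

FV = PMT · [(1+i)^n − 1] / i = 56500 · 40.091174 = 2,265,151.3168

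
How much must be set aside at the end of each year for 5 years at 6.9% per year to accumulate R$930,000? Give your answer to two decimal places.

FV-annuity factor = 5.739275; PMT = 930000 / 5.739275 = 162,041.3668

R$162,041.37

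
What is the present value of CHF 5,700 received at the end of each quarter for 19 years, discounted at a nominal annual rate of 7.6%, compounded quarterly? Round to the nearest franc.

CHF 228,240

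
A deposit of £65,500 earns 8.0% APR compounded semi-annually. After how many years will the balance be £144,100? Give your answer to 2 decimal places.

Periodic rate i = 0.08/2 = 0.04.
n = ln(144100/65500) / ln(1+0.04) = ln(2.20000) / 0.039221 = 20.1031 half-years
= 20.1031/2 years

10.05 years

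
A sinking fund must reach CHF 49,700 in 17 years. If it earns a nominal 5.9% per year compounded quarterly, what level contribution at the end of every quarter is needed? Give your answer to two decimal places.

i = 0.059/4 = 0.01475 per quarter; n = 17·4 = 68.
PMT = 49700 / ( [(1+0.01475)^68 − 1] / 0.01475 ) = 49700 / 115.698316 = 429.5655

CHF 429.57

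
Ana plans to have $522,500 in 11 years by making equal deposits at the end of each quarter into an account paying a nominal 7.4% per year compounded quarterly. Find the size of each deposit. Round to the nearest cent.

Periodic rate i = 0.074/4 = 0.0185; n = 11 × 4 = 44 periods.
FV-annuity factor = 67.037468; PMT = 522500 / 67.037468 = 7,794.1488

$7,794.15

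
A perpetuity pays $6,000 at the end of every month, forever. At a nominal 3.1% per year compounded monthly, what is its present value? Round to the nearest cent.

Periodic rate i = 0.031/12 = 0.00258333.
PV = C/r = 6000/0.00258333 = 2,322,580.6452

$2,322,580.65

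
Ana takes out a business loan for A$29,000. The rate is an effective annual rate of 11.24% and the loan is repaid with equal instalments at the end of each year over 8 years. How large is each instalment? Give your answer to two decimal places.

A$5,683.63

Annuity-PV factor = 5.102373; PMT = 29000 / 5.102373 = 5,683.6297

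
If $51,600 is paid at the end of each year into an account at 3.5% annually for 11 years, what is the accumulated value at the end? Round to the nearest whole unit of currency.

$678,127

FV = PMT · [(1+i)^n − 1] / i = 51600 · 13.141992 = 678,126.7831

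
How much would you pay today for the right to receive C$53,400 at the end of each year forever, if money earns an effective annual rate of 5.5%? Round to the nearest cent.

PV = PMT / i = 53400 / 0.055 = 970,909.0909

C$970,909.09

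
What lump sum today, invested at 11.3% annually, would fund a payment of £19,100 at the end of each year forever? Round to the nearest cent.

£169,026.55

PV = C/r = 19100/0.113 = 169,026.5487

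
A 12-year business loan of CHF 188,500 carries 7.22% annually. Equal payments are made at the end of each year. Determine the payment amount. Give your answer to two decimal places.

CHF 24,011.55

PMT = 188500 / ( [1 − (1+0.0722)^(−12)] / 0.0722 ) = 188500 / 7.850389 = 24,011.5489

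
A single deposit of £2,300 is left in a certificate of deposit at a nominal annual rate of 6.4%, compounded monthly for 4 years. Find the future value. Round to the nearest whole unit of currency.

£2,969

Periodic rate i = 0.064/12 = 0.00533333; n = 4 × 12 = 48 periods.
FV = PV·(1+i)^n = 2,300 × 1.290874 = 2,969.0109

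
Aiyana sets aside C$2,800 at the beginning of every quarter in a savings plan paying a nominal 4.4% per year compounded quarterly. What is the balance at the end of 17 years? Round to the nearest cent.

With 4 periods per year: i = 0.011, n = 68.
Accumulation factor s(68|0.011) × (1+i) = 101.482262; FV = 2800 × 101.482262 = 284,150.3324
(annuity-due: payments at period start, so ×(1+i).)

C$284,150.33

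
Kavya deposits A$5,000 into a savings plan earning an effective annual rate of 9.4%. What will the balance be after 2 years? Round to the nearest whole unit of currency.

A$5,984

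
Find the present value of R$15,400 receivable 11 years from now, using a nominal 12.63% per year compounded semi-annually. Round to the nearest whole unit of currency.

With 2 periods per year: i = 0.06315, n = 22.
PV = FV·(1+i)^(−n) = 15,400 × 0.259968 = 4,003.5086

R$4,004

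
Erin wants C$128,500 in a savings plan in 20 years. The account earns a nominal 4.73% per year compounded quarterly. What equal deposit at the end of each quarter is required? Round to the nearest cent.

C$973.34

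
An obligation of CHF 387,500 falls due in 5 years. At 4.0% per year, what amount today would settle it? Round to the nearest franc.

CHF 318,497

PV = 387,500 / (1 + 0.04)^5 = 387,500 / 1.216653 = 318,496.7539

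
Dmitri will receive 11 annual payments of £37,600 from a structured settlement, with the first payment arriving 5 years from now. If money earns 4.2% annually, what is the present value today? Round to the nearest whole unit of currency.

Value one period before first payment (t=4): 37600 × [1 − (1+0.042)^(−11)] / 0.042 = 37600 × 8.666737 = 325,869.3205
PV₀ = 325,869.3205 / (1+0.042)^4 = 325,869.3205 / 1.178883 = 276,421.9964

£276,422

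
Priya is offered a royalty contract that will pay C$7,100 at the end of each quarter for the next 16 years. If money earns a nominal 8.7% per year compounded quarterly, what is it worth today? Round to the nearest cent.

C$244,071.97

i = 0.087/4 = 0.02175 per quarter; n = 16·4 = 64.
Annuity factor a(64|0.02175) = 34.376334; PV = 7100 × 34.376334 = 244,071.9682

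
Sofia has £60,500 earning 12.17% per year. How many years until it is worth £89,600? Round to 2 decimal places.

(1+i)^n = 89600/60500 = 1.48099, so n = ln 1.48099 / ln 1.1217 = 3.4195 years

3.42 years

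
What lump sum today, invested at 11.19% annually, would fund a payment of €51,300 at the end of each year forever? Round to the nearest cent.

€458,445.04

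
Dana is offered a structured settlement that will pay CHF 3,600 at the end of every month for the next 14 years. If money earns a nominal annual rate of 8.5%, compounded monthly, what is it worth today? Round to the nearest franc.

Periodic rate i = 0.085/12 = 0.00708333; n = 14 × 12 = 168 periods.
PV = 3600 × [1 − (1+0.00708333)^(−168)] / 0.00708333 = 3600 × 98.047046 = 352,969.3673

CHF 352,969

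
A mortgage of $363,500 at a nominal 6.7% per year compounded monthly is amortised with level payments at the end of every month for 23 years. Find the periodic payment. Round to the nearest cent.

$2,585.69

Periodic rate i = 0.067/12 = 0.00558333; n = 23 × 12 = 276 periods.
PMT = 363500 / ( [1 − (1+0.00558333)^(−276)] / 0.00558333 ) = 363500 / 140.581483 = 2,585.6890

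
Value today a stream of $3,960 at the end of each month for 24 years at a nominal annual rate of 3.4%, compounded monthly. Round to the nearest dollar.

$778,898

i = 0.034/12 = 0.00283333 per month; n = 24·12 = 288.
PV = 3960 × [1 − (1+0.00283333)^(−288)] / 0.00283333 = 3960 × 196.691499 = 778,898.3355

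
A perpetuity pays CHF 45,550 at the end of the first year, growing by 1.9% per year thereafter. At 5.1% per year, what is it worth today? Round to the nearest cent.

PV = D₁/(r − g) = 45550/(0.051 − 0.019) = 1,423,437.5000

CHF 1,423,437.50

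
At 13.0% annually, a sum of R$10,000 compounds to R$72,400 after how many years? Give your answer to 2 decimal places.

16.20 years

(1+i)^n = 72400/10000 = 7.24000, so n = ln 7.24000 / ln 1.13 = 16.1975 years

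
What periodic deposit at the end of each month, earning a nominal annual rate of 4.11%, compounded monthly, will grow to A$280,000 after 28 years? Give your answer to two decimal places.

A$445.11

With 12 periods per year: i = 0.003425, n = 336.
PMT = 280000 / ( [(1+0.003425)^336 − 1] / 0.003425 ) = 280000 / 629.054538 = 445.1124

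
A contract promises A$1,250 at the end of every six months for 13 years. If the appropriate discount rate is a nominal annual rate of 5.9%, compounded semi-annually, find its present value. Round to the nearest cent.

A$22,475.18

With 2 periods per year: i = 0.0295, n = 26.
PV = 1250 × [1 − (1+0.0295)^(−26)] / 0.0295 = 1250 × 17.980145 = 22,475.1817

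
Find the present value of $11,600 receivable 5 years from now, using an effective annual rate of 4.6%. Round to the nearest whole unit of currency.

$9,264

PV = FV·(1+i)^(−n) = 11,600 × 0.798623 = 9,264.0218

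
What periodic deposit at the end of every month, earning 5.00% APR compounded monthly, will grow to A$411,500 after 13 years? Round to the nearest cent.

Periodic rate i = 0.05/12 = 0.00416667; n = 13 × 12 = 156 periods.
FV-annuity factor = 219.109391; PMT = 411500 / 219.109391 = 1,878.0573

A$1,878.06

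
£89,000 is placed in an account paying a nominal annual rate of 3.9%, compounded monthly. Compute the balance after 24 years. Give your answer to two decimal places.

£226,584.66

Periodic rate i = 0.039/12 = 0.00325; n = 24 × 12 = 288 periods.
FV = PV·(1+i)^n = 89,000 × 2.545895 = 226,584.6617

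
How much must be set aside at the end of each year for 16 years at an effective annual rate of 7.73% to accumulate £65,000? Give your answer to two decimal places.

£2,192.72

PMT = 65000 / ( [(1+0.0773)^16 − 1] / 0.0773 ) = 65000 / 29.643527 = 2,192.7215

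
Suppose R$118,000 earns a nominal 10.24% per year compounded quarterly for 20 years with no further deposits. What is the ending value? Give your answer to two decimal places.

R$891,503.35

i = 0.1024/4 = 0.0256 per quarter; n = 20·4 = 80.
FV = PV·(1+i)^n = 118,000 × 7.555113 = 891,503.3537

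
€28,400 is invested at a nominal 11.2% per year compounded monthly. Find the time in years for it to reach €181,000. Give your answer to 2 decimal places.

Periodic rate i = 0.112/12 = 0.00933333.
n = ln(181000/28400) / ln(1+0.00933333) = ln(6.37324) / 0.009290 = 199.3648 months
= 199.3648/12 years

16.61 years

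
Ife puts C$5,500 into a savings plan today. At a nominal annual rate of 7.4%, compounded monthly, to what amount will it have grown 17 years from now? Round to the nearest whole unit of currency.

With 12 periods per year: i = 0.00616667, n = 204.
FV = 5,500 × (1 + 0.00616667)^204 = 19,276.4690

C$19,276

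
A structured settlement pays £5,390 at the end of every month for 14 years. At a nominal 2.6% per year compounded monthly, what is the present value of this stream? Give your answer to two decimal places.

With 12 periods per year: i = 0.00216667, n = 168.
PV = 5390 × [1 − (1+0.00216667)^(−168)] / 0.00216667 = 5390 × 140.693136 = 758,336.0025

£758,336.00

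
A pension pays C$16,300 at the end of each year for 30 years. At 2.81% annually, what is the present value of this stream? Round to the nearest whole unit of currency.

C$327,479

PV = 16300 × [1 − (1+0.0281)^(−30)] / 0.0281 = 16300 × 20.090714 = 327,478.6402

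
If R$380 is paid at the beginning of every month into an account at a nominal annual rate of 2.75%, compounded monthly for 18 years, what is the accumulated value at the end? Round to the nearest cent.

R$106,295.28

Periodic rate i = 0.0275/12 = 0.00229167; n = 18 × 12 = 216 periods.
Accumulation factor s(216|0.00229167) × (1+i) = 279.724421; FV = 380 × 279.724421 = 106,295.2799
(annuity-due: payments at period start, so ×(1+i).)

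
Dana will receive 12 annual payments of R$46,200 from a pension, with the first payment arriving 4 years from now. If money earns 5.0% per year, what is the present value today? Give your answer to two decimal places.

R$353,726.14

PV at t=3 (ordinary 12-year annuity): 46200 × a(12|0.05) = 46200 × 8.863252 = 409,482.2256
PV₀ = 409,482.2256 / (1+0.05)^3 = 409,482.2256 / 1.157625 = 353,726.1424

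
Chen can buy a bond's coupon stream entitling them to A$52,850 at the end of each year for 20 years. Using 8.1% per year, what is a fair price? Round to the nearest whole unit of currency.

A$515,050

PV = 52850 × [1 − (1+0.081)^(−20)] / 0.081 = 52850 × 9.745513 = 515,050.3542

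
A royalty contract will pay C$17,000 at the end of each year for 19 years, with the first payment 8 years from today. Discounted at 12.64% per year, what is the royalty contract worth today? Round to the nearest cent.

PV at t=7 (ordinary 19-year annuity): 17000 × a(19|0.1264) = 17000 × 7.087078 = 120,480.3311
Discount back 7 years: 120,480.3311 × (1+0.1264)^(−7) = 120,480.3311 × 0.434662 = 52,368.2016

C$52,368.20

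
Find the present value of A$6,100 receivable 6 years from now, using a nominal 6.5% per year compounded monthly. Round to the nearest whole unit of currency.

Periodic rate i = 0.065/12 = 0.00541667; n = 6 × 12 = 72 periods.
Discount factor = (1+0.00541667)^(−72) = 0.677770; PV = 6,100 × 0.677770 = 4,134.3959

A$4,134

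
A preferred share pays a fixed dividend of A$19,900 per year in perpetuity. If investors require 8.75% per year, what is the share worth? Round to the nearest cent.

A$227,428.57

PV = PMT / i = 19900 / 0.0875 = 227,428.5714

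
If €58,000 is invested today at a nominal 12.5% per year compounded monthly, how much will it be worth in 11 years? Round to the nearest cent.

€227,768.76

With 12 periods per year: i = 0.0104167, n = 132.
FV = PV·(1+i)^n = 58,000 × 3.927048 = 227,768.7590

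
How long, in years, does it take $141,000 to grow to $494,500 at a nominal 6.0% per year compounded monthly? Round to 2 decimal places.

20.97 years

Periodic rate i = 0.06/12 = 0.005.
n = ln(494500/141000) / ln(1+0.005) = ln(3.50709) / 0.004988 = 251.5843 months
= 251.5843/12 years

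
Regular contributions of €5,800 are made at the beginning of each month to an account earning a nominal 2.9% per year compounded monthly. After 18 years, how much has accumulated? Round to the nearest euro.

€1,646,371

With 12 periods per year: i = 0.00241667, n = 216.
FV = 5800 × [(1+0.00241667)^216 − 1] / 0.00241667 × (1+i) = 5800 × 283.857045 = 1,646,370.8625
Payments are at the start of each period, so multiply by (1+i).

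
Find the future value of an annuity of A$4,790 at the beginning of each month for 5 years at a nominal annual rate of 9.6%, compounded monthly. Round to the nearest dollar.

A$369,965

i = 0.096/12 = 0.008 per month; n = 5·12 = 60.
FV = PMT · [(1+i)^n − 1] / i × (1+i) = 4790 · 77.236858 = 369,964.5487
(Beginning-of-period payments → annuity-due factor ×(1+i).)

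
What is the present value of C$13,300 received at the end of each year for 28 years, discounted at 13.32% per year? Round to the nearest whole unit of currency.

C$96,838

PV = 13300 × [1 − (1+0.1332)^(−28)] / 0.1332 = 13300 × 7.281089 = 96,838.4836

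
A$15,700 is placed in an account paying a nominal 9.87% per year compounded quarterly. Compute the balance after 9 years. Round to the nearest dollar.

A$37,757

i = 0.0987/4 = 0.024675 per quarter; n = 9·4 = 36.
FV = PV·(1+i)^n = 15,700 × 2.404922 = 37,757.2806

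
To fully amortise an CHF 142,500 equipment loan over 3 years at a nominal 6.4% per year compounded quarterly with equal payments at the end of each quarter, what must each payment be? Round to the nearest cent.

CHF 13,145.92

i = 0.064/4 = 0.016 per quarter; n = 3·4 = 12.
Annuity-PV factor = 10.839867; PMT = 142500 / 10.839867 = 13,145.9180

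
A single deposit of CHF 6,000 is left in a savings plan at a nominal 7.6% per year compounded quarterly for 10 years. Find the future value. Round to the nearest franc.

With 4 periods per year: i = 0.019, n = 40.
6,000 × (1+0.019)^40 = 6,000 × 2.123085 = 12,738.5094

CHF 12,739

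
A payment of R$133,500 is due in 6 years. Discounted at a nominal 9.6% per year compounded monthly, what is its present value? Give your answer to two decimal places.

R$75,218.20

With 12 periods per year: i = 0.008, n = 72.
PV = 133,500 / (1 + 0.008)^72 = 133,500 / 1.774836 = 75,218.2030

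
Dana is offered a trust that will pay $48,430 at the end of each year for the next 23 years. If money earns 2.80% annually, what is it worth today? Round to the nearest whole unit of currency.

PV = 48430 × [1 − (1+0.028)^(−23)] / 0.028 = 48430 × 16.790835 = 813,180.1431

$813,180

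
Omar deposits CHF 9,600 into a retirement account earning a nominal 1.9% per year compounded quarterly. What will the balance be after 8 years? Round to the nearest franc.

CHF 11,172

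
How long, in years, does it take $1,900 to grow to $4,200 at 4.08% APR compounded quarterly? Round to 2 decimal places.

19.54 years

Periodic rate i = 0.0408/4 = 0.0102.
(1+i)^n = 4200/1900 = 2.21053, so n = ln 2.21053 / ln 1.0102 = 78.1637 quarters
= 78.1637/4 years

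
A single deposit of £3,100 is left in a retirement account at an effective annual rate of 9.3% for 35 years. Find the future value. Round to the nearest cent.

£69,673.46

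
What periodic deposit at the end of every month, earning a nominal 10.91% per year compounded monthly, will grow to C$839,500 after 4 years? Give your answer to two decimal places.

C$14,028.19

i = 0.1091/12 = 0.00909167 per month; n = 4·12 = 48.
FV-annuity factor = 59.843792; PMT = 839500 / 59.843792 = 14,028.1885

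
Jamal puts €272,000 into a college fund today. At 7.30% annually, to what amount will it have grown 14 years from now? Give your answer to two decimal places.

272,000 × (1+0.073)^14 = 272,000 × 2.681613 = 729,398.7447

€729,398.74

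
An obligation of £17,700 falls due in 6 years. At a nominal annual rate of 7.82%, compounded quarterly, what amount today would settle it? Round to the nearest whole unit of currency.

With 4 periods per year: i = 0.01955, n = 24.
Discount factor = (1+0.01955)^(−24) = 0.628341; PV = 17,700 × 0.628341 = 11,121.6333

£11,122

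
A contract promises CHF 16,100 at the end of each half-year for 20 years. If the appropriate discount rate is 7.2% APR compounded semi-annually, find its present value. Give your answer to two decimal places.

CHF 338,546.34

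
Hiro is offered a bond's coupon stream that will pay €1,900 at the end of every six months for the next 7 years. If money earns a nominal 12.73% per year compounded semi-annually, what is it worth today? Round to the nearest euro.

€17,268

i = 0.1273/2 = 0.06365 per half-year; n = 7·2 = 14.
PV = 1900 × [1 − (1+0.06365)^(−14)] / 0.06365 = 1900 × 9.088462 = 17,268.0773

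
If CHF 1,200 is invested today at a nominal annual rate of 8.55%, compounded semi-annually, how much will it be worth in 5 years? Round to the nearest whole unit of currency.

i = 0.0855/2 = 0.04275 per half-year; n = 5·2 = 10.
1,200 × (1+0.04275)^10 = 1,200 × 1.519854 = 1,823.8253

CHF 1,824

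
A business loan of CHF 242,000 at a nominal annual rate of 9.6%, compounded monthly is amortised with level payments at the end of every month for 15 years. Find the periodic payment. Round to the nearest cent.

CHF 2,541.65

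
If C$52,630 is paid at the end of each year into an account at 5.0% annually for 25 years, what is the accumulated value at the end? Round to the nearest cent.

C$2,511,877.21

FV = PMT · [(1+i)^n − 1] / i = 52630 · 47.727099 = 2,511,877.2108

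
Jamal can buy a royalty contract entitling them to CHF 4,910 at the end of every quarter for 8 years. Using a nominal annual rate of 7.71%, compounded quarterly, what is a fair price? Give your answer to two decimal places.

i = 0.0771/4 = 0.019275 per quarter; n = 8·4 = 32.
PV = PMT · [1 − (1+i)^(−n)] / i = 4910 · 23.717494 = 116,452.8949

CHF 116,452.89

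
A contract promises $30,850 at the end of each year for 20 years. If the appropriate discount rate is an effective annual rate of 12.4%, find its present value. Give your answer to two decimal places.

PV = 30850 × [1 − (1+0.124)^(−20)] / 0.124 = 30850 × 7.286028 = 224,773.9585

$224,773.96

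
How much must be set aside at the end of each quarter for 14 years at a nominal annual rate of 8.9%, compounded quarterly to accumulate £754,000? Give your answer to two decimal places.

£6,906.05

i = 0.089/4 = 0.02225 per quarter; n = 14·4 = 56.
FV-annuity factor = 109.179608; PMT = 754000 / 109.179608 = 6,906.0515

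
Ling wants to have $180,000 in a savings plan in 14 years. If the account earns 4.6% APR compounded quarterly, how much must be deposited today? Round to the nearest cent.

$94,881.78

With 4 periods per year: i = 0.0115, n = 56.
PV = 180,000 / (1 + 0.0115)^56 = 180,000 / 1.897098 = 94,881.7808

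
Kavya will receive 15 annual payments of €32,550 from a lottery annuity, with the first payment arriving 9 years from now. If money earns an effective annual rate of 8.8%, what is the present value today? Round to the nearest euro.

PV at t=8 (ordinary 15-year annuity): 32550 × a(15|0.088) = 32550 × 8.156748 = 265,502.1340
PV₀ = 265,502.1340 / (1+0.088)^8 = 265,502.1340 / 1.963501 = 135,218.7302

€135,219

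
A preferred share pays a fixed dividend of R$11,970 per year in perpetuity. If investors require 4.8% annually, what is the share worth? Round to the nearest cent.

PV = PMT / i = 11970 / 0.048 = 249,375.0000

R$249,375.00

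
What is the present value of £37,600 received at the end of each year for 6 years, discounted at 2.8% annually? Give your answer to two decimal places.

Annuity factor a(6|0.028) = 5.453285; PV = 37600 × 5.453285 = 205,043.5294

£205,043.53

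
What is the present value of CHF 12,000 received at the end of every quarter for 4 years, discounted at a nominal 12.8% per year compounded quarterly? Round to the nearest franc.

CHF 148,454

i = 0.128/4 = 0.032 per quarter; n = 4·4 = 16.
PV = 12000 × [1 − (1+0.032)^(−16)] / 0.032 = 12000 × 12.371179 = 148,454.1499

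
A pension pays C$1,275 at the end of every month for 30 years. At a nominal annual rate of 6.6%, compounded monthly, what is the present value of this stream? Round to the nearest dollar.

i = 0.066/12 = 0.0055 per month; n = 30·12 = 360.
Annuity factor a(360|0.0055) = 156.578125; PV = 1275 × 156.578125 = 199,637.1089

C$199,637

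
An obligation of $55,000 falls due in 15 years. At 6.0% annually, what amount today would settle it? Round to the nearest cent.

$22,949.58

PV = 55,000 / (1 + 0.06)^15 = 55,000 / 2.396558 = 22,949.5783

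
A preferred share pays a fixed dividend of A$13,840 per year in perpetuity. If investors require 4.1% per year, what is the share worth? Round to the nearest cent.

A$337,560.98

PV = C/r = 13840/0.041 = 337,560.9756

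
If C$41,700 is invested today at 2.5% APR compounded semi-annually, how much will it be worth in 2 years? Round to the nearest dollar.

With 2 periods per year: i = 0.0125, n = 4.
41,700 × (1+0.0125)^4 = 41,700 × 1.050945 = 43,824.4205

C$43,824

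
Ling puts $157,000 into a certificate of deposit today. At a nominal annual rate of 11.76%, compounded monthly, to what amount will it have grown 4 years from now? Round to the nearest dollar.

i = 0.1176/12 = 0.0098 per month; n = 4·12 = 48.
FV = PV·(1+i)^n = 157,000 × 1.596973 = 250,724.7677

$250,725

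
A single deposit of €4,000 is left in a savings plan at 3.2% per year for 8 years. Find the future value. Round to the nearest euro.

€5,146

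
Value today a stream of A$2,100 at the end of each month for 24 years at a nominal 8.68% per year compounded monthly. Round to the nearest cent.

i = 0.0868/12 = 0.00723333 per month; n = 24·12 = 288.
PV = 2100 × [1 − (1+0.00723333)^(−288)] / 0.00723333 = 2100 × 120.902996 = 253,896.2910

A$253,896.29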